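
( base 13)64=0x52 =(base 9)101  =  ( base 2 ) 1010010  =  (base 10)82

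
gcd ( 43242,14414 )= 14414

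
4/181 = 4/181 = 0.02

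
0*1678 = 0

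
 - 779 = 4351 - 5130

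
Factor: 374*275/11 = 2^1*5^2*11^1*17^1  =  9350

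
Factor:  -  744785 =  - 5^1*148957^1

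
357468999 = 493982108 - 136513109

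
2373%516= 309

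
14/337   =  14/337 = 0.04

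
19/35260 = 19/35260 = 0.00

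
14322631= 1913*7487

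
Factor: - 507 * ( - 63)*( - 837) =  - 26734617 = - 3^6 * 7^1*13^2*31^1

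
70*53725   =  3760750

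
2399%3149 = 2399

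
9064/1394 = 4532/697 = 6.50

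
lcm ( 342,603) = 22914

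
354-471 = -117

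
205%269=205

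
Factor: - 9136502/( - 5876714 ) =113^1*40427^1*2938357^ ( - 1 ) = 4568251/2938357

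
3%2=1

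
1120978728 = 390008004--730970724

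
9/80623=9/80623  =  0.00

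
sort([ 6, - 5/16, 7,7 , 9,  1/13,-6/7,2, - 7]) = [ - 7,  -  6/7,-5/16 , 1/13,2,  6, 7 , 7,9]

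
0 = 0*61964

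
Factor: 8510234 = 2^1 * 17^1*250301^1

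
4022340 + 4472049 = 8494389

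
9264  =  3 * 3088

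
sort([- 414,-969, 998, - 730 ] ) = [-969, - 730,-414,998]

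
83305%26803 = 2896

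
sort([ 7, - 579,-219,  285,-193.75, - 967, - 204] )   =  [  -  967, - 579, - 219, - 204, - 193.75, 7,285] 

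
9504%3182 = 3140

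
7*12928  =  90496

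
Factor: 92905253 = 7^1*2861^1*4639^1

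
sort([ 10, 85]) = [ 10,85 ] 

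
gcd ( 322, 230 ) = 46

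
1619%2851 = 1619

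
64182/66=972 + 5/11 = 972.45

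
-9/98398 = - 9/98398 =- 0.00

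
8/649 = 8/649 = 0.01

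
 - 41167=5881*( - 7 )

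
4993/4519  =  1 + 474/4519= 1.10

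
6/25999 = 6/25999 = 0.00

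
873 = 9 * 97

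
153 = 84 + 69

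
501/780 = 167/260 = 0.64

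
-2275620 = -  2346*970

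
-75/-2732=75/2732 = 0.03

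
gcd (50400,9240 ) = 840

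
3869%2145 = 1724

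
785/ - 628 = -2 + 3/4  =  - 1.25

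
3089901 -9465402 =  - 6375501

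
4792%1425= 517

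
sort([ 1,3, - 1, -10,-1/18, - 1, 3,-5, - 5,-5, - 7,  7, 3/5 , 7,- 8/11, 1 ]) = [  -  10, - 7, -5, - 5, - 5, - 1, - 1,-8/11, - 1/18,3/5 , 1,1, 3,3,7 , 7]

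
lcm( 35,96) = 3360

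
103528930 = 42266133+61262797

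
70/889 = 10/127 = 0.08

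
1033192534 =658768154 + 374424380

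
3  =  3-0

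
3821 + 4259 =8080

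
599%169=92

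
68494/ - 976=- 71 + 401/488= -70.18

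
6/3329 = 6/3329 = 0.00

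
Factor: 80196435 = 3^2*5^1* 11^1*19^1* 8527^1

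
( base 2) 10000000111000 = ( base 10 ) 8248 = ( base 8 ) 20070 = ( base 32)81O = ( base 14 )3012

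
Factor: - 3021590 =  - 2^1*5^1*11^1*13^1*2113^1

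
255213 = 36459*7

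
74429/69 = 74429/69= 1078.68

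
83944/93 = 902+ 58/93 = 902.62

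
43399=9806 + 33593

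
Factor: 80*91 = 7280 = 2^4*5^1*7^1*13^1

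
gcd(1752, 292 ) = 292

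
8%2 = 0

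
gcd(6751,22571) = 1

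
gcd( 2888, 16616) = 8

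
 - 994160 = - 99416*10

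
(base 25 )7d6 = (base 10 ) 4706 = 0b1001001100010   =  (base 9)6408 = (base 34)42E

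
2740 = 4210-1470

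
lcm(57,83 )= 4731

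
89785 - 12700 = 77085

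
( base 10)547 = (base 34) G3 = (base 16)223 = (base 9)667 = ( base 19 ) 19f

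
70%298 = 70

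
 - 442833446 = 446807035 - 889640481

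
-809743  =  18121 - 827864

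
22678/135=22678/135 = 167.99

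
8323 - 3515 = 4808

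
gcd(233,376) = 1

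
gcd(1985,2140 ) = 5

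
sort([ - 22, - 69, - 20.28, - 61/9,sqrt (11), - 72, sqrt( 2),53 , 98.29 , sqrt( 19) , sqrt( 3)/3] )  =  [ - 72 , - 69 , - 22, - 20.28  ,- 61/9 , sqrt(3) /3, sqrt(2) , sqrt( 11 ), sqrt( 19 ) , 53,98.29 ]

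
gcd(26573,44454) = 1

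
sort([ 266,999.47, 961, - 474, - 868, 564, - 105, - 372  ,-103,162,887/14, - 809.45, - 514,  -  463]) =[-868, - 809.45, - 514, - 474,  -  463, - 372, - 105, - 103,887/14,162,266,564,961 , 999.47] 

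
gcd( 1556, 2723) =389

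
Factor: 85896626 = 2^1*1777^1*24169^1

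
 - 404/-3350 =202/1675  =  0.12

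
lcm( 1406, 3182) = 60458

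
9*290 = 2610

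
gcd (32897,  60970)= 67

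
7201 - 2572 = 4629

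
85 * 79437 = 6752145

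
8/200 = 1/25  =  0.04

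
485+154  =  639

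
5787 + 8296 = 14083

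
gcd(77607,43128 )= 9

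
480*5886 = 2825280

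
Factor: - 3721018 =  - 2^1*7^1*265787^1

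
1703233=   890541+812692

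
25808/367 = 25808/367 = 70.32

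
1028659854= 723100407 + 305559447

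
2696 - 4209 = - 1513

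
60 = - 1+61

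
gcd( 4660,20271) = 233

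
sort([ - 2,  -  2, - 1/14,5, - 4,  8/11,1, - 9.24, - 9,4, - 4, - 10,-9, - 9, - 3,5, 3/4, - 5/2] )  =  [ - 10 ,  -  9.24, - 9, -9, - 9, - 4, - 4, - 3,-5/2,-2, - 2,-1/14,8/11,3/4,1, 4, 5,5 ]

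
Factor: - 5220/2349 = -2^2*3^(-2)* 5^1 = -20/9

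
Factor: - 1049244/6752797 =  - 2^2*3^1*7^1*83^(-1)*12491^1*81359^ ( - 1 ) 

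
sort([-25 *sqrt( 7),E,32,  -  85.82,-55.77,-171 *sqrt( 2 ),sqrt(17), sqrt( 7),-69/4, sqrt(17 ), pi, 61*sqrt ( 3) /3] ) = [-171 *sqrt( 2 ), - 85.82, - 25 * sqrt ( 7), - 55.77,  -  69/4,sqrt( 7), E , pi,sqrt (17), sqrt(17 ),32 , 61 * sqrt(3)/3] 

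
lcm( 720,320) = 2880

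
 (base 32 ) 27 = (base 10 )71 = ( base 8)107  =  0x47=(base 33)25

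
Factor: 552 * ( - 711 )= - 392472 = - 2^3*3^3 * 23^1*79^1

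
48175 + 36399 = 84574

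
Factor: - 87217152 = -2^10*3^1 * 11^1 * 29^1*89^1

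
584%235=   114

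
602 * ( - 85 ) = -51170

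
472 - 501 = -29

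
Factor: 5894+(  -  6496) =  - 602 = -2^1*7^1*43^1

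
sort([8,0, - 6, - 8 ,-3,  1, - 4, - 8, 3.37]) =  [ - 8 , - 8, - 6, - 4, - 3,0,1,3.37, 8 ] 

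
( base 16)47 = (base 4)1013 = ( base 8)107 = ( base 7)131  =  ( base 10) 71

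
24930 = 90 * 277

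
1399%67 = 59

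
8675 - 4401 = 4274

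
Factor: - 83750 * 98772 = -8272155000 = - 2^3*3^1*5^4*67^1* 8231^1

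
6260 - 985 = 5275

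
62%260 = 62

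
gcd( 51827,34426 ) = 1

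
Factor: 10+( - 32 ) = -22 = -2^1*11^1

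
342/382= 171/191  =  0.90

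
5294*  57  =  301758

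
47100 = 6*7850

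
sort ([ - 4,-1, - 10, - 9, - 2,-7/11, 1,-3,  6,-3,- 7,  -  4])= [ -10,- 9, - 7, - 4,  -  4, - 3  , - 3, - 2 ,  -  1, - 7/11,1 , 6]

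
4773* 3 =14319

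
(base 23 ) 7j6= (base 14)1722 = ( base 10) 4146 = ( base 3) 12200120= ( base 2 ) 1000000110010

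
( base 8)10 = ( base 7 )11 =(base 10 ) 8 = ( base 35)8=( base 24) 8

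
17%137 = 17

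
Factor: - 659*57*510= - 19157130 = - 2^1 * 3^2 * 5^1*17^1*19^1 * 659^1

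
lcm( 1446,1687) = 10122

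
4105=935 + 3170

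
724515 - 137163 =587352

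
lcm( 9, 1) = 9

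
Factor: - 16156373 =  - 23^1*702451^1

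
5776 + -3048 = 2728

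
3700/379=3700/379=9.76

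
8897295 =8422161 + 475134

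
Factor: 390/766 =3^1*5^1*13^1 * 383^( - 1) = 195/383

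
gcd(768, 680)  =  8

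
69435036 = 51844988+17590048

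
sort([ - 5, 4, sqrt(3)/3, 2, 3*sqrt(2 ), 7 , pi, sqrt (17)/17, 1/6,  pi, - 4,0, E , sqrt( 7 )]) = [ - 5, -4,0,1/6,sqrt(17)/17 , sqrt(3)/3, 2, sqrt(7), E , pi, pi, 4, 3*sqrt(2), 7 ]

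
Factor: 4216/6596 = 2^1* 31^1*97^( - 1) = 62/97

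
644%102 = 32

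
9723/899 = 10 + 733/899 = 10.82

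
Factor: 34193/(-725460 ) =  - 2^(- 2)*3^( - 1) * 5^( - 1 )*31^1*107^( - 1 ) * 113^( - 1 )*1103^1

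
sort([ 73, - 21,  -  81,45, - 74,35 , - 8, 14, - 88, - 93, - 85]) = [ - 93, -88,-85,  -  81, - 74, -21 ,-8, 14,35 , 45, 73] 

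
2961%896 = 273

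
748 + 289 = 1037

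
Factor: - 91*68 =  - 2^2*7^1*13^1*17^1 = - 6188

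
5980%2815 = 350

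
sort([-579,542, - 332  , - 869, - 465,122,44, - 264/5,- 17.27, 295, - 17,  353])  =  [ - 869,-579,-465, - 332, - 264/5, - 17.27, - 17, 44, 122, 295, 353 , 542 ]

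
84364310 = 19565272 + 64799038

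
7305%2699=1907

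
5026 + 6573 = 11599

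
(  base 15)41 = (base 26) 29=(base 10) 61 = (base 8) 75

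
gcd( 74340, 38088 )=36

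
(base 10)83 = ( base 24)3B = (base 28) 2r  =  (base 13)65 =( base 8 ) 123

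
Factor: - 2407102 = -2^1*73^1*16487^1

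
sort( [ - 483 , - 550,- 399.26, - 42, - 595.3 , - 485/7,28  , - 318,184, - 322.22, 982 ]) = [ - 595.3, - 550, - 483, - 399.26, - 322.22 , - 318, - 485/7,-42, 28, 184, 982 ] 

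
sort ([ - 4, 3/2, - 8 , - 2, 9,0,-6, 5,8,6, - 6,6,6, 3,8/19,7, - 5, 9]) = [ - 8,-6, - 6, - 5, - 4, -2, 0 , 8/19,3/2, 3,5,6,6, 6,7,8,9, 9]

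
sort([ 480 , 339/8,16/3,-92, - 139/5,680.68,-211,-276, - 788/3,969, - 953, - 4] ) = [-953 , - 276, - 788/3,  -  211,-92,-139/5, - 4,16/3 , 339/8,480,680.68,969 ] 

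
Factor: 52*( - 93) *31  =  -149916=- 2^2*3^1*13^1*31^2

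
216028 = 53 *4076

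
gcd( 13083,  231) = 21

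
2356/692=3 + 70/173 = 3.40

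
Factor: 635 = 5^1*127^1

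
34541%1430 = 221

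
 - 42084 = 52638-94722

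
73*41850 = 3055050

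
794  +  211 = 1005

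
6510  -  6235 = 275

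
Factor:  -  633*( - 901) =3^1 * 17^1 * 53^1 * 211^1 = 570333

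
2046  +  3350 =5396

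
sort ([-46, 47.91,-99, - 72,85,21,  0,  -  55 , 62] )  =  [ - 99, - 72, - 55, - 46,0,21,47.91,62 , 85 ]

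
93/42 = 2+ 3/14 = 2.21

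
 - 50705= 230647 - 281352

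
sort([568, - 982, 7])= [ - 982, 7, 568]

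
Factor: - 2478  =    -  2^1 * 3^1*7^1*59^1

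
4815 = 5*963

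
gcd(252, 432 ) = 36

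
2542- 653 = 1889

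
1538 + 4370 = 5908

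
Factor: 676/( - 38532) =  - 3^( - 1)*19^( - 1 )= - 1/57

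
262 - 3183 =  - 2921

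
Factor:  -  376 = -2^3*47^1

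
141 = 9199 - 9058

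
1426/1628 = 713/814 = 0.88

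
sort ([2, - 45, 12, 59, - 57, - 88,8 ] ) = [ - 88, - 57 , - 45,2,8,12,59]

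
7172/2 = 3586=3586.00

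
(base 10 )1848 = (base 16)738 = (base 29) 25l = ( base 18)5CC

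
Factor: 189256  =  2^3*41^1*577^1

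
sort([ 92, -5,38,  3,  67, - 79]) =[  -  79, - 5,3,38, 67,92] 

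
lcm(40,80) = 80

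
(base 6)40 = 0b11000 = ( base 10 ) 24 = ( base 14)1a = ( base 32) O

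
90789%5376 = 4773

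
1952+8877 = 10829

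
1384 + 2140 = 3524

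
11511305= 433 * 26585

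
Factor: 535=5^1*107^1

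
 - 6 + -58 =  - 64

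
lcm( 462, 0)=0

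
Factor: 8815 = 5^1*41^1 * 43^1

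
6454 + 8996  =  15450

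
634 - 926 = - 292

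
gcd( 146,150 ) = 2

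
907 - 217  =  690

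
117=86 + 31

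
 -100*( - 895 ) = 89500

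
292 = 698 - 406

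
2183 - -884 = 3067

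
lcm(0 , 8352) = 0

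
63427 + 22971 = 86398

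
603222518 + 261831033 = 865053551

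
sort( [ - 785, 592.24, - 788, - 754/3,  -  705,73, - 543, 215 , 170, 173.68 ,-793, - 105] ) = [ - 793, - 788,-785,  -  705, - 543 , - 754/3 ,-105,73 , 170,173.68, 215 , 592.24 ] 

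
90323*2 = 180646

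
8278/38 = 217+16/19 = 217.84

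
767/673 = 767/673 = 1.14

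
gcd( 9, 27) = 9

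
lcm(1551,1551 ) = 1551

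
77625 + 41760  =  119385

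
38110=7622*5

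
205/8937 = 205/8937 = 0.02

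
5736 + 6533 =12269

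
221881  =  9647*23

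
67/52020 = 67/52020 = 0.00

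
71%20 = 11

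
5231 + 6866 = 12097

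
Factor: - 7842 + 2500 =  - 5342  =  - 2^1 * 2671^1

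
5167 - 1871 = 3296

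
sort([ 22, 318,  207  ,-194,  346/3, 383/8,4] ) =[ - 194,4, 22,383/8,346/3,  207, 318] 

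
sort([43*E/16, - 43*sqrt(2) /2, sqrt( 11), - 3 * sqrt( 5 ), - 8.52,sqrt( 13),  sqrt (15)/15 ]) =[ - 43*sqrt( 2 )/2,  -  8.52,-3*sqrt( 5),sqrt( 15 ) /15, sqrt( 11),sqrt( 13 ),43 *E/16]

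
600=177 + 423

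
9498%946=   38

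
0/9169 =0 = 0.00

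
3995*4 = 15980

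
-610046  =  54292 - 664338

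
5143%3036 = 2107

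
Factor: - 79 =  - 79^1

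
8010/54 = 445/3 = 148.33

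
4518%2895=1623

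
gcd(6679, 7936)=1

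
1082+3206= 4288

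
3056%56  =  32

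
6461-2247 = 4214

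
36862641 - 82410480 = -45547839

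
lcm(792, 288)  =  3168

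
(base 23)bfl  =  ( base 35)51P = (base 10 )6185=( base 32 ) 619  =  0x1829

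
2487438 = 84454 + 2402984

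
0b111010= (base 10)58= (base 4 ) 322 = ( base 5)213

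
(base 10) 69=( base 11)63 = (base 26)2H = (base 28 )2d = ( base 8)105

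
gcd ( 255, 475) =5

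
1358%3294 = 1358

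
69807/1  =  69807 = 69807.00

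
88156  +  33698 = 121854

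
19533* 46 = 898518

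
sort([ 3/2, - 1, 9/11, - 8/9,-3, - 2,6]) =[ - 3, - 2, - 1, - 8/9,9/11,3/2, 6] 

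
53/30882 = 53/30882 =0.00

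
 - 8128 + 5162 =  - 2966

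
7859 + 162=8021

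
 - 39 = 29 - 68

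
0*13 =0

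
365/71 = 365/71 = 5.14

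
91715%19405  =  14095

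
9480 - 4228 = 5252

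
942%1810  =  942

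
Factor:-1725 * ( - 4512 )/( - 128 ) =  - 243225/4 =- 2^( - 2) * 3^2*5^2*23^1*47^1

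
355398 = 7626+347772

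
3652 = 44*83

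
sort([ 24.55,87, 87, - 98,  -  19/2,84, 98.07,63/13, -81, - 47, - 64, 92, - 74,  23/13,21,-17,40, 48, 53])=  [  -  98,- 81, - 74, - 64, - 47, - 17, - 19/2, 23/13, 63/13,21, 24.55, 40, 48, 53,84,87, 87, 92 , 98.07]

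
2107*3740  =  7880180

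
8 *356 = 2848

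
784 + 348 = 1132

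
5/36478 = 5/36478 = 0.00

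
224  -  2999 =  - 2775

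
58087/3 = 19362  +  1/3   =  19362.33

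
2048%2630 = 2048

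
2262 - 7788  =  -5526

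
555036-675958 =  - 120922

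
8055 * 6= 48330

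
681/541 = 681/541 = 1.26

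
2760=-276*(-10)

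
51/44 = 51/44 = 1.16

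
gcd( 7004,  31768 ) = 4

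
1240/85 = 248/17 = 14.59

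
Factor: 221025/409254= 2^( - 1 )*5^2*7^1*421^1*68209^( - 1 ) = 73675/136418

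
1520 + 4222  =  5742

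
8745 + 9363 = 18108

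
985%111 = 97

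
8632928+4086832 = 12719760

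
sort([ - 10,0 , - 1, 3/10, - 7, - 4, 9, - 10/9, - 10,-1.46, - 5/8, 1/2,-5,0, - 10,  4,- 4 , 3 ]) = [ - 10, - 10, - 10, -7, - 5 , - 4, - 4, - 1.46, - 10/9, - 1 , - 5/8, 0, 0,3/10,1/2,3,4,  9]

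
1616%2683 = 1616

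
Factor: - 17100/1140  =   - 15 =- 3^1*5^1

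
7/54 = 7/54 =0.13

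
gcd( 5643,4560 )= 57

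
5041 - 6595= - 1554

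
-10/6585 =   -  2/1317 = -0.00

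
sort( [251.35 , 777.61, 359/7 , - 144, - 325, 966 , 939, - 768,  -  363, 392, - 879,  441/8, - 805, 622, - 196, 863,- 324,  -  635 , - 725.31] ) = [ - 879,  -  805, - 768, - 725.31 , - 635, - 363, - 325,  -  324, - 196, - 144,359/7, 441/8, 251.35,392, 622, 777.61, 863,  939, 966]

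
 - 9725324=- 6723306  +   - 3002018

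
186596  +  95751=282347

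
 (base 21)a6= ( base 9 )260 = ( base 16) d8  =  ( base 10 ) 216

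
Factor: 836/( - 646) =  - 2^1 * 11^1 *17^ ( - 1)= - 22/17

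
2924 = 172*17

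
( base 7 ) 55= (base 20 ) 20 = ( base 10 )40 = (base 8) 50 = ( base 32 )18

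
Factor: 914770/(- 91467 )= - 2^1*3^ ( -2)*5^1*17^1*5381^1 * 10163^( - 1)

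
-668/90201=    - 668/90201 = - 0.01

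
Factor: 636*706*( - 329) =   -  147726264 = -2^3*3^1 * 7^1*47^1*53^1*353^1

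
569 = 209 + 360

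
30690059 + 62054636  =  92744695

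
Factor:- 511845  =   -3^1*5^1*34123^1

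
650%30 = 20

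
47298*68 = 3216264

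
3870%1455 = 960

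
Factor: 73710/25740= 63/22 = 2^( -1)*3^2*7^1*11^( - 1)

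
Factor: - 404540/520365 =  - 2^2*3^(  -  1 ) * 179^1*307^( - 1) = -716/921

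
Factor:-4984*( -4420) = 2^5 * 5^1*7^1*13^1 *17^1*89^1  =  22029280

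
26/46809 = 26/46809 =0.00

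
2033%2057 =2033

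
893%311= 271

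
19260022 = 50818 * 379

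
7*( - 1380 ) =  - 9660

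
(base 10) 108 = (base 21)53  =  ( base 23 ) 4G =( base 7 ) 213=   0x6c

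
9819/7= 1402+5/7   =  1402.71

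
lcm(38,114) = 114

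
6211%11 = 7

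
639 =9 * 71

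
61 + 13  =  74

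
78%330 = 78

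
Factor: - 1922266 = -2^1*961133^1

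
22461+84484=106945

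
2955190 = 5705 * 518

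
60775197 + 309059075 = 369834272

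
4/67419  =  4/67419 = 0.00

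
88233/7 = 12604+5/7 = 12604.71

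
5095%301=279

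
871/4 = 217 + 3/4 = 217.75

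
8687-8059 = 628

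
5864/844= 6 + 200/211 = 6.95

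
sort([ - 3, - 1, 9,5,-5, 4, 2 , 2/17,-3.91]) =[ - 5,  -  3.91, - 3, - 1, 2/17,2,4,5, 9 ] 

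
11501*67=770567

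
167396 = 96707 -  - 70689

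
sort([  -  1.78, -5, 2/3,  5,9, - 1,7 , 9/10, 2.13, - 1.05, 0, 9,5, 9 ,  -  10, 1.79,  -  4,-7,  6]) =[-10,- 7, - 5 , - 4, - 1.78, - 1.05, -1,0, 2/3, 9/10, 1.79, 2.13,5, 5, 6,7, 9, 9  ,  9 ]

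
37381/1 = 37381 = 37381.00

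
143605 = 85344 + 58261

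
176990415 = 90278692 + 86711723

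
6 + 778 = 784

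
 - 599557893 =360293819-959851712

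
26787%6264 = 1731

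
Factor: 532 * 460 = 2^4*5^1*7^1*19^1*23^1 = 244720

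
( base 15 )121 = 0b100000000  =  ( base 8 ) 400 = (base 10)256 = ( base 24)ag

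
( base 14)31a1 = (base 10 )8569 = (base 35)6yt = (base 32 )8BP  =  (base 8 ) 20571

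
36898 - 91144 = - 54246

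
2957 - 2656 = 301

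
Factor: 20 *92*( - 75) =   -  138000=- 2^4 * 3^1*5^3*23^1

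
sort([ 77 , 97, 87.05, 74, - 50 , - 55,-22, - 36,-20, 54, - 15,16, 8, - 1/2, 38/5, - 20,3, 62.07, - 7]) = [ - 55 , - 50, - 36, - 22, - 20, - 20, - 15, - 7, - 1/2, 3,38/5,8 , 16 , 54, 62.07, 74, 77,87.05 , 97]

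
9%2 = 1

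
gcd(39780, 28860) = 780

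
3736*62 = 231632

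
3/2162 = 3/2162 = 0.00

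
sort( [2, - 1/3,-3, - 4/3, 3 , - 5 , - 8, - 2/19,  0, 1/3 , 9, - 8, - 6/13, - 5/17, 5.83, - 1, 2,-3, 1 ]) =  [ - 8, - 8 , - 5, - 3, - 3,-4/3, - 1 , - 6/13, - 1/3, - 5/17, - 2/19, 0,  1/3, 1,2,2,  3 , 5.83, 9 ]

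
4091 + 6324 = 10415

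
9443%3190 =3063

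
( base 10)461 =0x1cd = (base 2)111001101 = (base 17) 1a2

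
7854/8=3927/4 = 981.75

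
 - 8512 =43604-52116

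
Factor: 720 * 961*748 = 517556160  =  2^6*3^2*5^1 * 11^1*17^1*31^2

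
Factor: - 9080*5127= -46553160 = - 2^3 * 3^1*5^1 * 227^1*1709^1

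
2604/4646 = 1302/2323 = 0.56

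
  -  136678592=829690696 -966369288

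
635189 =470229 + 164960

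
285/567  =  95/189=0.50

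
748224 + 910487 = 1658711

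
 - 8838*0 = 0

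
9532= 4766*2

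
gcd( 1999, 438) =1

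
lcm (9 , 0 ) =0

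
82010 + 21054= 103064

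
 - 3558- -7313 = 3755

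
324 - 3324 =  - 3000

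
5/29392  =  5/29392=0.00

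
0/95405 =0 = 0.00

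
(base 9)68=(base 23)2G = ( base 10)62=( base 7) 116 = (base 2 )111110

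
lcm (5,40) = 40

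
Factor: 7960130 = 2^1*5^1*179^1*4447^1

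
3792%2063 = 1729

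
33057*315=10412955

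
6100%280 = 220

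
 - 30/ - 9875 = 6/1975 = 0.00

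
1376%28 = 4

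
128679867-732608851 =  - 603928984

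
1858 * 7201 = 13379458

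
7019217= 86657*81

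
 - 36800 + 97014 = 60214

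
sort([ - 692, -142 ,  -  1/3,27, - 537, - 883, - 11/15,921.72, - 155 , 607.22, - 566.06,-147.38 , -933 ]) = [- 933 , - 883,- 692, - 566.06, - 537, - 155, - 147.38 ,  -  142, - 11/15, - 1/3,27,607.22 , 921.72]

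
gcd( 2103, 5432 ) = 1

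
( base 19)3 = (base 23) 3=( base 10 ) 3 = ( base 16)3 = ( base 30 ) 3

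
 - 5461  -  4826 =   -  10287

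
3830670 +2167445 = 5998115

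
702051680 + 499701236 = 1201752916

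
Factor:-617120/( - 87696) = 2^1*3^ ( - 3)*5^1 * 19^1 =190/27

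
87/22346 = 87/22346 = 0.00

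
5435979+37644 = 5473623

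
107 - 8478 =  -8371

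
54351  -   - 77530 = 131881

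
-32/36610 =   -  16/18305 = - 0.00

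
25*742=18550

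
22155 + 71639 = 93794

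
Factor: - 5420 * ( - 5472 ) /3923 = 29658240/3923 = 2^7*3^2*5^1*19^1*271^1  *  3923^(-1) 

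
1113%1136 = 1113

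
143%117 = 26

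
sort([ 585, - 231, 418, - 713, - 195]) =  [ - 713, - 231,  -  195,418, 585 ]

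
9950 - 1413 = 8537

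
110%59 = 51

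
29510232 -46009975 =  - 16499743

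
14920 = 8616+6304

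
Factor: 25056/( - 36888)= -36/53 = - 2^2*3^2*53^( - 1 ) 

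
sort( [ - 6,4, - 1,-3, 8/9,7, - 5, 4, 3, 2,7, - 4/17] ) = [-6, - 5, - 3, - 1, -4/17, 8/9, 2, 3,4,4, 7,7 ] 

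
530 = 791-261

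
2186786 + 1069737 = 3256523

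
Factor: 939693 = 3^1*59^1*5309^1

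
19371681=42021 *461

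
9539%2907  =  818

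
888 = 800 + 88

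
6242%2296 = 1650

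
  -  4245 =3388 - 7633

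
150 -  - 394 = 544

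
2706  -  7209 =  - 4503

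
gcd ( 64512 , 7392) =672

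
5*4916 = 24580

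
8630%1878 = 1118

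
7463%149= 13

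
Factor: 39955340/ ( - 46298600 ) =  - 2^(-1)*5^ ( - 1)*613^1*3259^1*231493^( - 1 ) = -1997767/2314930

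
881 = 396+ 485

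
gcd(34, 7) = 1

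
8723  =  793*11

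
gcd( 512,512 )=512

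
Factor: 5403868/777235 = 2^2  *  5^(  -  1) *61^1*359^( - 1 )*433^( - 1)*22147^1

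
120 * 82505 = 9900600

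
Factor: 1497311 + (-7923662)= - 3^3*19^1*12527^1= - 6426351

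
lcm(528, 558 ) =49104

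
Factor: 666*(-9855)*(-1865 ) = 2^1*3^5*5^2*37^1*73^1*373^1 = 12240796950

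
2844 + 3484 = 6328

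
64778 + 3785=68563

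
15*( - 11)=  - 165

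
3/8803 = 3/8803 =0.00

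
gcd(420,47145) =105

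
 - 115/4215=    - 23/843 = -  0.03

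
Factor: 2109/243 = 703/81 = 3^(-4)*19^1 * 37^1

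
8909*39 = 347451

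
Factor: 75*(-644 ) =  - 48300=- 2^2*3^1*5^2 *7^1*23^1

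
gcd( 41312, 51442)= 2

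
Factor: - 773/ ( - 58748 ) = 1/76 = 2^( - 2)*19^ ( - 1)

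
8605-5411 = 3194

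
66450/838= 79 + 124/419 = 79.30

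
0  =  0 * 5089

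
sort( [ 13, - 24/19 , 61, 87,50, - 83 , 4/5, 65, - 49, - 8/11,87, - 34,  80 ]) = [ - 83, - 49, - 34,-24/19, - 8/11, 4/5,13,50,61,65,80,  87, 87]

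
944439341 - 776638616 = 167800725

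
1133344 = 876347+256997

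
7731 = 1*7731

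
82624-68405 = 14219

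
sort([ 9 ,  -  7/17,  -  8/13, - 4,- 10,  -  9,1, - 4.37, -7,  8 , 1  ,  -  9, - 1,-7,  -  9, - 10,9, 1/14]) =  [ - 10, - 10, - 9, - 9,-9, - 7,-7, - 4.37,-4,-1, - 8/13, - 7/17, 1/14, 1, 1,8, 9, 9 ] 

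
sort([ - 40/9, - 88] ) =[ - 88, - 40/9] 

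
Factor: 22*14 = 308   =  2^2*7^1*11^1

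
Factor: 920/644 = 2^1*5^1*7^( - 1) = 10/7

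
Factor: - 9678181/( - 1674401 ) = 73^( - 1 )*22937^ ( - 1 )*9678181^1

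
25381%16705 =8676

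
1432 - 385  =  1047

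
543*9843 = 5344749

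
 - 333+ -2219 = -2552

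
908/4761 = 908/4761 = 0.19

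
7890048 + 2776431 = 10666479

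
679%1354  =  679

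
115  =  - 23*( - 5)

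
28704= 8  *3588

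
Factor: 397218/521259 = 2^1*277^1*727^(-1 ) = 554/727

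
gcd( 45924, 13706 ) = 178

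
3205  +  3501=6706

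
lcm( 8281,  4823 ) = 438893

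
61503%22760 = 15983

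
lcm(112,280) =560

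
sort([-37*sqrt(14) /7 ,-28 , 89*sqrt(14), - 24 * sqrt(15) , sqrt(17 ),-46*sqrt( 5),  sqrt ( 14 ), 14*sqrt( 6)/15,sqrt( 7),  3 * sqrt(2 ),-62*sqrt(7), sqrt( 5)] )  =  [  -  62*sqrt ( 7 ), - 46*sqrt( 5), - 24*sqrt (15),  -  28, - 37*sqrt( 14)/7,sqrt( 5),  14*sqrt ( 6)/15,sqrt(7), sqrt(14), sqrt( 17 ) , 3 * sqrt (2),89 * sqrt(14) ] 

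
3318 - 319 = 2999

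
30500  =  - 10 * ( - 3050) 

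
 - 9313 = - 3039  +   - 6274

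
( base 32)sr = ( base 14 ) 49d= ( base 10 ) 923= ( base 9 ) 1235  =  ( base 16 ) 39B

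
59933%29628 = 677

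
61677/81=761+4/9 = 761.44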